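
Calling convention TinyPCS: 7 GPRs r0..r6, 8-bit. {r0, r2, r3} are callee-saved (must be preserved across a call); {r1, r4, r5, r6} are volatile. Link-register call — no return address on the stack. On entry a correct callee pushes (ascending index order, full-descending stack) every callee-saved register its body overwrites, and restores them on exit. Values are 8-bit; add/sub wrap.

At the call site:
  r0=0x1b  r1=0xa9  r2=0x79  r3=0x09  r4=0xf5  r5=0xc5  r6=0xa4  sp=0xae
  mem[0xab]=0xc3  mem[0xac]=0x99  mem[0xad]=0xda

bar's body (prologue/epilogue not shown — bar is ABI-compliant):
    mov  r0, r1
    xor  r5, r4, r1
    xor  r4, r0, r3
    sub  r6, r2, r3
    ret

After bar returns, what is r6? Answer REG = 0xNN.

REG = 0x70

prologue: push r0 -> mem[0xad]=0x1b, sp=0xad
body[0] mov  r0, r1 -> r0=0xa9
body[1] xor  r5, r4, r1 -> r5=0x5c
body[2] xor  r4, r0, r3 -> r4=0xa0
body[3] sub  r6, r2, r3 -> r6=0x70
epilogue: pop r0=0x1b, sp=0xae
r6 is caller-saved -> body value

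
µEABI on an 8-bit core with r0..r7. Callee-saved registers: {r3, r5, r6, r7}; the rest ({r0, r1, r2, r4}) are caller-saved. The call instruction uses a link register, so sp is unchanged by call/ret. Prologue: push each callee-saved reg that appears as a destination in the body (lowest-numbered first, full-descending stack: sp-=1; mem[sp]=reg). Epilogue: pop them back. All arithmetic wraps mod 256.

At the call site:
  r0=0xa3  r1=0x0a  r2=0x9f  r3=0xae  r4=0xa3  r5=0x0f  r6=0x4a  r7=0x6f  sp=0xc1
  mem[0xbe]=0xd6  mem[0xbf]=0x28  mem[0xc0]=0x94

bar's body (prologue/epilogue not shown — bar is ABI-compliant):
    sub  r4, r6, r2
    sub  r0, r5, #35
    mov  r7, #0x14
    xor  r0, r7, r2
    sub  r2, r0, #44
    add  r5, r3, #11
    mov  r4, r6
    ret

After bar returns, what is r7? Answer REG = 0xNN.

prologue: push r5 -> mem[0xc0]=0x0f, sp=0xc0
prologue: push r7 -> mem[0xbf]=0x6f, sp=0xbf
body[0] sub  r4, r6, r2 -> r4=0xab
body[1] sub  r0, r5, #35 -> r0=0xec
body[2] mov  r7, #0x14 -> r7=0x14
body[3] xor  r0, r7, r2 -> r0=0x8b
body[4] sub  r2, r0, #44 -> r2=0x5f
body[5] add  r5, r3, #11 -> r5=0xb9
body[6] mov  r4, r6 -> r4=0x4a
epilogue: pop r7=0x6f, sp=0xc0
epilogue: pop r5=0x0f, sp=0xc1
r7 is callee-saved -> restored

REG = 0x6f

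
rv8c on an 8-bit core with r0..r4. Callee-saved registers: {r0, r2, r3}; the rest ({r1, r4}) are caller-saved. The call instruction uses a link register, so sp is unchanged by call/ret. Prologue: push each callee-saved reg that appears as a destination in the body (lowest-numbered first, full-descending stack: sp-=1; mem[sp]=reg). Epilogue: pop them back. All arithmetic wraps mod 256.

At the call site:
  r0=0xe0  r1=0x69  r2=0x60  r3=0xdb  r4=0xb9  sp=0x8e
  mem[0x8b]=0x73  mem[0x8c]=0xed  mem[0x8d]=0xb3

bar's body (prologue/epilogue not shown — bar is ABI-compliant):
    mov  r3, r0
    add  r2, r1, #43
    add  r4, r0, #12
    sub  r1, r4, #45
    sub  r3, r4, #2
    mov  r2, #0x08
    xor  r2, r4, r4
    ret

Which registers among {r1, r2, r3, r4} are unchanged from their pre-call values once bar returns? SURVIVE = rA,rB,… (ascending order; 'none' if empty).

prologue: push r2 -> mem[0x8d]=0x60, sp=0x8d
prologue: push r3 -> mem[0x8c]=0xdb, sp=0x8c
body[0] mov  r3, r0 -> r3=0xe0
body[1] add  r2, r1, #43 -> r2=0x94
body[2] add  r4, r0, #12 -> r4=0xec
body[3] sub  r1, r4, #45 -> r1=0xbf
body[4] sub  r3, r4, #2 -> r3=0xea
body[5] mov  r2, #0x08 -> r2=0x08
body[6] xor  r2, r4, r4 -> r2=0x00
epilogue: pop r3=0xdb, sp=0x8d
epilogue: pop r2=0x60, sp=0x8e
r1: caller-saved, written=True
r2: callee-saved, written=True
r3: callee-saved, written=True
r4: caller-saved, written=True

SURVIVE = r2,r3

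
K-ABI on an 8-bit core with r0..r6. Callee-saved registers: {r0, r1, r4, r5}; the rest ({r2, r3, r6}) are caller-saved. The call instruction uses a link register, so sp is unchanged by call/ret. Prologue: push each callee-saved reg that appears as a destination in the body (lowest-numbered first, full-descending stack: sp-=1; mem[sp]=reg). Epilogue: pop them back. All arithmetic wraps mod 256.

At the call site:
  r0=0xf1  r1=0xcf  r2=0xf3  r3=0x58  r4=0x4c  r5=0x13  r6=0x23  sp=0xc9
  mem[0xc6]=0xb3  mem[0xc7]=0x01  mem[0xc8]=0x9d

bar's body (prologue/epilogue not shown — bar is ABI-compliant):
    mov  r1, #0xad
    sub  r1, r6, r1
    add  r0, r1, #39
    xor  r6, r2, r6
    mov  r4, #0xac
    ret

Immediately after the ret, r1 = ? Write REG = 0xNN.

REG = 0xcf

prologue: push r0 → mem[0xc8]=0xf1, sp=0xc8
prologue: push r1 → mem[0xc7]=0xcf, sp=0xc7
prologue: push r4 → mem[0xc6]=0x4c, sp=0xc6
body[0] mov  r1, #0xad → r1=0xad
body[1] sub  r1, r6, r1 → r1=0x76
body[2] add  r0, r1, #39 → r0=0x9d
body[3] xor  r6, r2, r6 → r6=0xd0
body[4] mov  r4, #0xac → r4=0xac
epilogue: pop r4=0x4c, sp=0xc7
epilogue: pop r1=0xcf, sp=0xc8
epilogue: pop r0=0xf1, sp=0xc9
r1 is callee-saved → restored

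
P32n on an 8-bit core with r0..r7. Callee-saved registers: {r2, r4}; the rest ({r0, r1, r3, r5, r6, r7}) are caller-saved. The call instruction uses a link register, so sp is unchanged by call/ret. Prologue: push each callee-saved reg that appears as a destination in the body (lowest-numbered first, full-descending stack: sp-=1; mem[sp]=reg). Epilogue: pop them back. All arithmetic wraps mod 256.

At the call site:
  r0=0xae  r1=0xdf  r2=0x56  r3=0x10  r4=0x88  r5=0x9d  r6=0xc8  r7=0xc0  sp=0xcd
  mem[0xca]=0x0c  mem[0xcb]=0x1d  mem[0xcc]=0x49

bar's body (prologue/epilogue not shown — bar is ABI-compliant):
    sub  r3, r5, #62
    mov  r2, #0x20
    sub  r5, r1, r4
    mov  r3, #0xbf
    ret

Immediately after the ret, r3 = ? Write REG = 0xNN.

REG = 0xbf

prologue: push r2 -> mem[0xcc]=0x56, sp=0xcc
body[0] sub  r3, r5, #62 -> r3=0x5f
body[1] mov  r2, #0x20 -> r2=0x20
body[2] sub  r5, r1, r4 -> r5=0x57
body[3] mov  r3, #0xbf -> r3=0xbf
epilogue: pop r2=0x56, sp=0xcd
r3 is caller-saved -> body value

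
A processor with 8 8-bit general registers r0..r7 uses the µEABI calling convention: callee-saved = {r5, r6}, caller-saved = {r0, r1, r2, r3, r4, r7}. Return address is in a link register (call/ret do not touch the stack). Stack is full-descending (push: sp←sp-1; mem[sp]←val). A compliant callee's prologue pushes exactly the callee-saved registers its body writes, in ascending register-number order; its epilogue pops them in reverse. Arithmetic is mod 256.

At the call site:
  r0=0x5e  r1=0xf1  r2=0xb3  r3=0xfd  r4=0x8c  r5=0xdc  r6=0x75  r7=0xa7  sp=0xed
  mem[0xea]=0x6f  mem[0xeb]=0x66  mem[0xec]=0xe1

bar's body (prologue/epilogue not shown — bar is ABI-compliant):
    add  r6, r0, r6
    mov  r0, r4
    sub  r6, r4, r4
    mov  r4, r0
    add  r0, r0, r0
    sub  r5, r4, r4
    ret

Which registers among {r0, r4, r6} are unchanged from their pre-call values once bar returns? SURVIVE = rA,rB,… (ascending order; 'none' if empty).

SURVIVE = r4,r6

prologue: push r5 → mem[0xec]=0xdc, sp=0xec
prologue: push r6 → mem[0xeb]=0x75, sp=0xeb
body[0] add  r6, r0, r6 → r6=0xd3
body[1] mov  r0, r4 → r0=0x8c
body[2] sub  r6, r4, r4 → r6=0x00
body[3] mov  r4, r0 → r4=0x8c
body[4] add  r0, r0, r0 → r0=0x18
body[5] sub  r5, r4, r4 → r5=0x00
epilogue: pop r6=0x75, sp=0xec
epilogue: pop r5=0xdc, sp=0xed
r0: caller-saved, written=True
r4: caller-saved, written=True
r6: callee-saved, written=True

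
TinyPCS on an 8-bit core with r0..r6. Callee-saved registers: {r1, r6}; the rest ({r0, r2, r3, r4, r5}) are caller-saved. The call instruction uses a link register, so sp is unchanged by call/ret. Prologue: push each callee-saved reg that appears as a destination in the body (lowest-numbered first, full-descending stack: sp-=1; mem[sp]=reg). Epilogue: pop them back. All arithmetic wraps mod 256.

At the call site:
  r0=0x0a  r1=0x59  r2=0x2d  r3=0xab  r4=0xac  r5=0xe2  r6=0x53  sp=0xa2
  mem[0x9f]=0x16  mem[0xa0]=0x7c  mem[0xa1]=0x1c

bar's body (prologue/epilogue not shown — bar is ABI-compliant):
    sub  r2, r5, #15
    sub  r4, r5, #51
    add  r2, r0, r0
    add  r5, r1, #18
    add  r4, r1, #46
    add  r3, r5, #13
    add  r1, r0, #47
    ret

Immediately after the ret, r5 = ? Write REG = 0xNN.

prologue: push r1 -> mem[0xa1]=0x59, sp=0xa1
body[0] sub  r2, r5, #15 -> r2=0xd3
body[1] sub  r4, r5, #51 -> r4=0xaf
body[2] add  r2, r0, r0 -> r2=0x14
body[3] add  r5, r1, #18 -> r5=0x6b
body[4] add  r4, r1, #46 -> r4=0x87
body[5] add  r3, r5, #13 -> r3=0x78
body[6] add  r1, r0, #47 -> r1=0x39
epilogue: pop r1=0x59, sp=0xa2
r5 is caller-saved -> body value

REG = 0x6b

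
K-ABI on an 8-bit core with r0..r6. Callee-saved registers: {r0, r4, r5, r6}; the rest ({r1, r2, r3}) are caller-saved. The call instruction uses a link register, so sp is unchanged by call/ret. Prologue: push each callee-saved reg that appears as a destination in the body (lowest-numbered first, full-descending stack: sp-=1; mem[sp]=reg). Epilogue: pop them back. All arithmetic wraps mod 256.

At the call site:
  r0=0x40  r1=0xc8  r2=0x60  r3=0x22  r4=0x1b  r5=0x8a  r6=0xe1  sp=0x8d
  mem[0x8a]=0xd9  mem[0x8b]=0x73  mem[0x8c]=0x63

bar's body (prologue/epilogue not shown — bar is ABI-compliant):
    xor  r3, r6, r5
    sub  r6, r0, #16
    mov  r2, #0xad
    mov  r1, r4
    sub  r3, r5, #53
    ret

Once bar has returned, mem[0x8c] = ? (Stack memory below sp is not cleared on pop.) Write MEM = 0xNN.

MEM = 0xe1

prologue: push r6 -> mem[0x8c]=0xe1, sp=0x8c
body[0] xor  r3, r6, r5 -> r3=0x6b
body[1] sub  r6, r0, #16 -> r6=0x30
body[2] mov  r2, #0xad -> r2=0xad
body[3] mov  r1, r4 -> r1=0x1b
body[4] sub  r3, r5, #53 -> r3=0x55
epilogue: pop r6=0xe1, sp=0x8d
prologue pushed ['r6'] at ['0x8c']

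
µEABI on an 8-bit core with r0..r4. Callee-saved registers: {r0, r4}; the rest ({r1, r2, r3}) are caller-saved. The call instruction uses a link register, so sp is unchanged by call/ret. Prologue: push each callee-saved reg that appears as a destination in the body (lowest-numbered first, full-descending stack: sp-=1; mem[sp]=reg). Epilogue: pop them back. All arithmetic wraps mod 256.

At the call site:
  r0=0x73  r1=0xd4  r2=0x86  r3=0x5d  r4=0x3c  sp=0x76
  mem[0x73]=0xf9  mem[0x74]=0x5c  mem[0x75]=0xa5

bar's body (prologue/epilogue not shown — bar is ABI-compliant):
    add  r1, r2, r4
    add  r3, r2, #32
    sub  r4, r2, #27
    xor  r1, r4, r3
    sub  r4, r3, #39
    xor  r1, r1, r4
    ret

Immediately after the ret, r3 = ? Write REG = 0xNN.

prologue: push r4 -> mem[0x75]=0x3c, sp=0x75
body[0] add  r1, r2, r4 -> r1=0xc2
body[1] add  r3, r2, #32 -> r3=0xa6
body[2] sub  r4, r2, #27 -> r4=0x6b
body[3] xor  r1, r4, r3 -> r1=0xcd
body[4] sub  r4, r3, #39 -> r4=0x7f
body[5] xor  r1, r1, r4 -> r1=0xb2
epilogue: pop r4=0x3c, sp=0x76
r3 is caller-saved -> body value

REG = 0xa6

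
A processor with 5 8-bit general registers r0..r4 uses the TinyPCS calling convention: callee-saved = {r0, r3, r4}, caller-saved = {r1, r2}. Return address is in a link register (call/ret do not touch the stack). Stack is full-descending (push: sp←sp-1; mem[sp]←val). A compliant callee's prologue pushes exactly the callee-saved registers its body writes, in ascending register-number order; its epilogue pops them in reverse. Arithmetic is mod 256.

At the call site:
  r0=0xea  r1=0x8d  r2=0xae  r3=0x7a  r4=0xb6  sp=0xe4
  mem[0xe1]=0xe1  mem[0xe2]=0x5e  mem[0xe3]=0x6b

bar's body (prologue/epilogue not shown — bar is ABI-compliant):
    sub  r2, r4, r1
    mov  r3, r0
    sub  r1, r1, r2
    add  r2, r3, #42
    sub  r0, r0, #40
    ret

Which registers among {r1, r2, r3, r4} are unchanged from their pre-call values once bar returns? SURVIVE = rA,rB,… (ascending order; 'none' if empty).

SURVIVE = r3,r4

prologue: push r0 → mem[0xe3]=0xea, sp=0xe3
prologue: push r3 → mem[0xe2]=0x7a, sp=0xe2
body[0] sub  r2, r4, r1 → r2=0x29
body[1] mov  r3, r0 → r3=0xea
body[2] sub  r1, r1, r2 → r1=0x64
body[3] add  r2, r3, #42 → r2=0x14
body[4] sub  r0, r0, #40 → r0=0xc2
epilogue: pop r3=0x7a, sp=0xe3
epilogue: pop r0=0xea, sp=0xe4
r1: caller-saved, written=True
r2: caller-saved, written=True
r3: callee-saved, written=True
r4: callee-saved, written=False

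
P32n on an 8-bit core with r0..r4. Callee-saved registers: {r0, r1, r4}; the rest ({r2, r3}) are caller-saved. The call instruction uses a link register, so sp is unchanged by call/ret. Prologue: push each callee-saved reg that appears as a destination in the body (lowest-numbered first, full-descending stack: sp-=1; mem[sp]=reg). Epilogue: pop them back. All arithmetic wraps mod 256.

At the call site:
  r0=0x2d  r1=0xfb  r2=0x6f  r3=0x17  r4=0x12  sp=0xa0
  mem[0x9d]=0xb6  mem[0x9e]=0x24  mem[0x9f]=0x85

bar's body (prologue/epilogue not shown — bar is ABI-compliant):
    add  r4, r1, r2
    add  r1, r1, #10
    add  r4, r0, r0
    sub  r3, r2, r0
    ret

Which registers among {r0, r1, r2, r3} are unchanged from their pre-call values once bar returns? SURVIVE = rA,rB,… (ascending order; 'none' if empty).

SURVIVE = r0,r1,r2

prologue: push r1 → mem[0x9f]=0xfb, sp=0x9f
prologue: push r4 → mem[0x9e]=0x12, sp=0x9e
body[0] add  r4, r1, r2 → r4=0x6a
body[1] add  r1, r1, #10 → r1=0x05
body[2] add  r4, r0, r0 → r4=0x5a
body[3] sub  r3, r2, r0 → r3=0x42
epilogue: pop r4=0x12, sp=0x9f
epilogue: pop r1=0xfb, sp=0xa0
r0: callee-saved, written=False
r1: callee-saved, written=True
r2: caller-saved, written=False
r3: caller-saved, written=True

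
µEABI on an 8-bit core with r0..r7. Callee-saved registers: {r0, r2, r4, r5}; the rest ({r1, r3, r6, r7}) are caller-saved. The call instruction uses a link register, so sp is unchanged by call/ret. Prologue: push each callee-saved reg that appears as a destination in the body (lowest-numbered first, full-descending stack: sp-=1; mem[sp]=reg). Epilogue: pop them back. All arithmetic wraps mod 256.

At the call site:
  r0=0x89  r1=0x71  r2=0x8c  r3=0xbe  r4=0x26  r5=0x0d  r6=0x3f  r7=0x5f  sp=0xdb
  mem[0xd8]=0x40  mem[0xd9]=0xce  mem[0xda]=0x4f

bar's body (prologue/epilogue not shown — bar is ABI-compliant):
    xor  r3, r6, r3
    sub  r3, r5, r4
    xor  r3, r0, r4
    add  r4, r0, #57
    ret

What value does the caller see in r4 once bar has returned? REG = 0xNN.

REG = 0x26

prologue: push r4 -> mem[0xda]=0x26, sp=0xda
body[0] xor  r3, r6, r3 -> r3=0x81
body[1] sub  r3, r5, r4 -> r3=0xe7
body[2] xor  r3, r0, r4 -> r3=0xaf
body[3] add  r4, r0, #57 -> r4=0xc2
epilogue: pop r4=0x26, sp=0xdb
r4 is callee-saved -> restored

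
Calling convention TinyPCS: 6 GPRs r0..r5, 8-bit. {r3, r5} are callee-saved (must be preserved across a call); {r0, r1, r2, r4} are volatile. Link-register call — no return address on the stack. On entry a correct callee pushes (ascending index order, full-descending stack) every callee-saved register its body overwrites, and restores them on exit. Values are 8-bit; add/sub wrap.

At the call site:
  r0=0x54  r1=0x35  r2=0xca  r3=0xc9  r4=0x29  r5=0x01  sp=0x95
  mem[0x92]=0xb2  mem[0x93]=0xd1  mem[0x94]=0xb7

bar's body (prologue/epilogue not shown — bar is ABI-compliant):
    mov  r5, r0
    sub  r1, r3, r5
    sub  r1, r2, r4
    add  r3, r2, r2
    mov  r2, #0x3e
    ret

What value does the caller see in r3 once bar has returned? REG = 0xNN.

prologue: push r3 → mem[0x94]=0xc9, sp=0x94
prologue: push r5 → mem[0x93]=0x01, sp=0x93
body[0] mov  r5, r0 → r5=0x54
body[1] sub  r1, r3, r5 → r1=0x75
body[2] sub  r1, r2, r4 → r1=0xa1
body[3] add  r3, r2, r2 → r3=0x94
body[4] mov  r2, #0x3e → r2=0x3e
epilogue: pop r5=0x01, sp=0x94
epilogue: pop r3=0xc9, sp=0x95
r3 is callee-saved → restored

REG = 0xc9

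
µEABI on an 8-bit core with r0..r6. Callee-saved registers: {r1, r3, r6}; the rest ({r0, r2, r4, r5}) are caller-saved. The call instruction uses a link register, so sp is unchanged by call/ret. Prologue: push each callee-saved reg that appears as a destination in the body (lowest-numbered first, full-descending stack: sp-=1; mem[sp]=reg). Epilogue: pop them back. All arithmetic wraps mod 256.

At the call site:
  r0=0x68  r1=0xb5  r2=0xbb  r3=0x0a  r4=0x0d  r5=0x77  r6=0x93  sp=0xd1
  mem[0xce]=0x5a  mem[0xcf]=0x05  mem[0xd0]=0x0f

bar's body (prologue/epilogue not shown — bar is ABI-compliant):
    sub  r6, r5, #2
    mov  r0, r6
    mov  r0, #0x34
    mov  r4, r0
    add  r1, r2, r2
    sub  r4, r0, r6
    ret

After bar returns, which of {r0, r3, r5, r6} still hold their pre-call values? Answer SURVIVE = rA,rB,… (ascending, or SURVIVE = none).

SURVIVE = r3,r5,r6

prologue: push r1 -> mem[0xd0]=0xb5, sp=0xd0
prologue: push r6 -> mem[0xcf]=0x93, sp=0xcf
body[0] sub  r6, r5, #2 -> r6=0x75
body[1] mov  r0, r6 -> r0=0x75
body[2] mov  r0, #0x34 -> r0=0x34
body[3] mov  r4, r0 -> r4=0x34
body[4] add  r1, r2, r2 -> r1=0x76
body[5] sub  r4, r0, r6 -> r4=0xbf
epilogue: pop r6=0x93, sp=0xd0
epilogue: pop r1=0xb5, sp=0xd1
r0: caller-saved, written=True
r3: callee-saved, written=False
r5: caller-saved, written=False
r6: callee-saved, written=True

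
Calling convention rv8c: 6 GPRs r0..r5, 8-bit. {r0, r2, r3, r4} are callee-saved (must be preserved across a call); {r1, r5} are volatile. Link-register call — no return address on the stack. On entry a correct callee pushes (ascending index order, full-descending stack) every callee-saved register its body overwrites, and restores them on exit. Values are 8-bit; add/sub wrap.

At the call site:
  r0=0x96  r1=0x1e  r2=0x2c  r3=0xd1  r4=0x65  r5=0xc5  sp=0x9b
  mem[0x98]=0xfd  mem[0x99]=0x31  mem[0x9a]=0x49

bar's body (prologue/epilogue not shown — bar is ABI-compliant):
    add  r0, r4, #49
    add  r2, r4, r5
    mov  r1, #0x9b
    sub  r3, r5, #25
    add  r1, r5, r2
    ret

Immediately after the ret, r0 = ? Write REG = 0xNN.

prologue: push r0 -> mem[0x9a]=0x96, sp=0x9a
prologue: push r2 -> mem[0x99]=0x2c, sp=0x99
prologue: push r3 -> mem[0x98]=0xd1, sp=0x98
body[0] add  r0, r4, #49 -> r0=0x96
body[1] add  r2, r4, r5 -> r2=0x2a
body[2] mov  r1, #0x9b -> r1=0x9b
body[3] sub  r3, r5, #25 -> r3=0xac
body[4] add  r1, r5, r2 -> r1=0xef
epilogue: pop r3=0xd1, sp=0x99
epilogue: pop r2=0x2c, sp=0x9a
epilogue: pop r0=0x96, sp=0x9b
r0 is callee-saved -> restored

REG = 0x96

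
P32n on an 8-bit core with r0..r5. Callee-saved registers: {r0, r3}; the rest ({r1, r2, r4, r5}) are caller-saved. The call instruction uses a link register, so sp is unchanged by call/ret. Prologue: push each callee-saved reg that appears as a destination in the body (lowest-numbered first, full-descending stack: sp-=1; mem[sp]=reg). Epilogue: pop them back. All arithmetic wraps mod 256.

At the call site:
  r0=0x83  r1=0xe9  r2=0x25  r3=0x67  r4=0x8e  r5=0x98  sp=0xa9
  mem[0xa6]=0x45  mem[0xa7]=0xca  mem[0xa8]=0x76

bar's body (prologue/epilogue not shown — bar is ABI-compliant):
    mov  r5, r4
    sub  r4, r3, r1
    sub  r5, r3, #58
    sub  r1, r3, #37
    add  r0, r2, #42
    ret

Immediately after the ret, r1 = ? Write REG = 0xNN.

REG = 0x42

prologue: push r0 → mem[0xa8]=0x83, sp=0xa8
body[0] mov  r5, r4 → r5=0x8e
body[1] sub  r4, r3, r1 → r4=0x7e
body[2] sub  r5, r3, #58 → r5=0x2d
body[3] sub  r1, r3, #37 → r1=0x42
body[4] add  r0, r2, #42 → r0=0x4f
epilogue: pop r0=0x83, sp=0xa9
r1 is caller-saved → body value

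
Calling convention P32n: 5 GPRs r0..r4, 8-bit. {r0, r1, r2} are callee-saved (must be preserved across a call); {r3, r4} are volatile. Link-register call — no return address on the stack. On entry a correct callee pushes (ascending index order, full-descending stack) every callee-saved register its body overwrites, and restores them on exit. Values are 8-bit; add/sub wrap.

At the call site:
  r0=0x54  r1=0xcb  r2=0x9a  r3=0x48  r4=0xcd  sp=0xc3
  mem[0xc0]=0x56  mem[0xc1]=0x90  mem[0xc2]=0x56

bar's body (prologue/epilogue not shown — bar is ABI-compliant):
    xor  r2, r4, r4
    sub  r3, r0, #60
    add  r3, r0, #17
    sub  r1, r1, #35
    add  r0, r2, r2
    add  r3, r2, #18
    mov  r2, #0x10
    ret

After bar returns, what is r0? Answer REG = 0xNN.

REG = 0x54

prologue: push r0 -> mem[0xc2]=0x54, sp=0xc2
prologue: push r1 -> mem[0xc1]=0xcb, sp=0xc1
prologue: push r2 -> mem[0xc0]=0x9a, sp=0xc0
body[0] xor  r2, r4, r4 -> r2=0x00
body[1] sub  r3, r0, #60 -> r3=0x18
body[2] add  r3, r0, #17 -> r3=0x65
body[3] sub  r1, r1, #35 -> r1=0xa8
body[4] add  r0, r2, r2 -> r0=0x00
body[5] add  r3, r2, #18 -> r3=0x12
body[6] mov  r2, #0x10 -> r2=0x10
epilogue: pop r2=0x9a, sp=0xc1
epilogue: pop r1=0xcb, sp=0xc2
epilogue: pop r0=0x54, sp=0xc3
r0 is callee-saved -> restored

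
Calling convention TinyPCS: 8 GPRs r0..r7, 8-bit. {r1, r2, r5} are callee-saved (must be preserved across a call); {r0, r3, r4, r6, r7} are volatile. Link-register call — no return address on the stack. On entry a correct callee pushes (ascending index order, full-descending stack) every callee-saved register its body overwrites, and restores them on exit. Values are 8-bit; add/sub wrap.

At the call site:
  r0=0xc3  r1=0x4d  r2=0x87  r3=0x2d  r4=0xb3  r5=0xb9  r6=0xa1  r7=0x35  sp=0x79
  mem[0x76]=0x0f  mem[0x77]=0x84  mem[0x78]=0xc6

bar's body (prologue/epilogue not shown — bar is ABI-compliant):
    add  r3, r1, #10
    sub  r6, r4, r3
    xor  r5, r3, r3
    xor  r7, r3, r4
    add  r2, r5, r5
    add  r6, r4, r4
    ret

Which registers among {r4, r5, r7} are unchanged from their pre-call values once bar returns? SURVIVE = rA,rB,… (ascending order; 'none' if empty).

SURVIVE = r4,r5

prologue: push r2 -> mem[0x78]=0x87, sp=0x78
prologue: push r5 -> mem[0x77]=0xb9, sp=0x77
body[0] add  r3, r1, #10 -> r3=0x57
body[1] sub  r6, r4, r3 -> r6=0x5c
body[2] xor  r5, r3, r3 -> r5=0x00
body[3] xor  r7, r3, r4 -> r7=0xe4
body[4] add  r2, r5, r5 -> r2=0x00
body[5] add  r6, r4, r4 -> r6=0x66
epilogue: pop r5=0xb9, sp=0x78
epilogue: pop r2=0x87, sp=0x79
r4: caller-saved, written=False
r5: callee-saved, written=True
r7: caller-saved, written=True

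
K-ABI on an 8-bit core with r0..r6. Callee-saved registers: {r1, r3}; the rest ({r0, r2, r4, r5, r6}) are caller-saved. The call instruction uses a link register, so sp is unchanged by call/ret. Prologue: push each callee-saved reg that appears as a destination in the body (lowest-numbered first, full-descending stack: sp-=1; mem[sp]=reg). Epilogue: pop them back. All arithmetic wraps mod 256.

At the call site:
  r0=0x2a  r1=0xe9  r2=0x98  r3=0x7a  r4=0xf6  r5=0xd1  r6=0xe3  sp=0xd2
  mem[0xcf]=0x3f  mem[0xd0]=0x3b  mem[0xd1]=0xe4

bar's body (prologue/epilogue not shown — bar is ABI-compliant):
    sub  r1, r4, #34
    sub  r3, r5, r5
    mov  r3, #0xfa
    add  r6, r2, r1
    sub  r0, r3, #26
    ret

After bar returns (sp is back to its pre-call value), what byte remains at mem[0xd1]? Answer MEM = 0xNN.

prologue: push r1 -> mem[0xd1]=0xe9, sp=0xd1
prologue: push r3 -> mem[0xd0]=0x7a, sp=0xd0
body[0] sub  r1, r4, #34 -> r1=0xd4
body[1] sub  r3, r5, r5 -> r3=0x00
body[2] mov  r3, #0xfa -> r3=0xfa
body[3] add  r6, r2, r1 -> r6=0x6c
body[4] sub  r0, r3, #26 -> r0=0xe0
epilogue: pop r3=0x7a, sp=0xd1
epilogue: pop r1=0xe9, sp=0xd2
prologue pushed ['r1', 'r3'] at ['0xd1', '0xd0']

MEM = 0xe9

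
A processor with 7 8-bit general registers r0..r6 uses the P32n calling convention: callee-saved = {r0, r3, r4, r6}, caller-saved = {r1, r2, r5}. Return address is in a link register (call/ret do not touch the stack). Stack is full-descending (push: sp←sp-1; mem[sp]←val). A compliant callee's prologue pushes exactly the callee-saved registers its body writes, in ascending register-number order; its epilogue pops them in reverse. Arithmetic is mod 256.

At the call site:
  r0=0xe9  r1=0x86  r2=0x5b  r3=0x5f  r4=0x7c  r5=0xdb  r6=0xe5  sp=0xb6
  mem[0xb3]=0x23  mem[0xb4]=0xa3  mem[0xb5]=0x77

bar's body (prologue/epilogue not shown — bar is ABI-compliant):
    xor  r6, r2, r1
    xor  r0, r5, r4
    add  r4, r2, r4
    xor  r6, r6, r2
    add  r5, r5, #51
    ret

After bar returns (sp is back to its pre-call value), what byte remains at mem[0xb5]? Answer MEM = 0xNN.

MEM = 0xe9

prologue: push r0 → mem[0xb5]=0xe9, sp=0xb5
prologue: push r4 → mem[0xb4]=0x7c, sp=0xb4
prologue: push r6 → mem[0xb3]=0xe5, sp=0xb3
body[0] xor  r6, r2, r1 → r6=0xdd
body[1] xor  r0, r5, r4 → r0=0xa7
body[2] add  r4, r2, r4 → r4=0xd7
body[3] xor  r6, r6, r2 → r6=0x86
body[4] add  r5, r5, #51 → r5=0x0e
epilogue: pop r6=0xe5, sp=0xb4
epilogue: pop r4=0x7c, sp=0xb5
epilogue: pop r0=0xe9, sp=0xb6
prologue pushed ['r0', 'r4', 'r6'] at ['0xb5', '0xb4', '0xb3']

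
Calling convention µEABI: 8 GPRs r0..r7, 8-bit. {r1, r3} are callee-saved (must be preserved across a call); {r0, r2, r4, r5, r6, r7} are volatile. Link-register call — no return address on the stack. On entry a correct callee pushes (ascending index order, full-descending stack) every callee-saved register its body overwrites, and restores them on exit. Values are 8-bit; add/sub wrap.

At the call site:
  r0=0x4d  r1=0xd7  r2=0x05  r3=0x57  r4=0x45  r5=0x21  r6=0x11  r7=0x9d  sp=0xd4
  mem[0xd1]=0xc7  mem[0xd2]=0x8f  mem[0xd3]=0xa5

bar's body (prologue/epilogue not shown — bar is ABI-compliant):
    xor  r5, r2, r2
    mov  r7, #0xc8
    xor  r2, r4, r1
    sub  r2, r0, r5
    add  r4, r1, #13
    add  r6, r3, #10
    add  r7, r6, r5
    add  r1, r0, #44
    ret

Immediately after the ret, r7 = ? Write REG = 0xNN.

prologue: push r1 → mem[0xd3]=0xd7, sp=0xd3
body[0] xor  r5, r2, r2 → r5=0x00
body[1] mov  r7, #0xc8 → r7=0xc8
body[2] xor  r2, r4, r1 → r2=0x92
body[3] sub  r2, r0, r5 → r2=0x4d
body[4] add  r4, r1, #13 → r4=0xe4
body[5] add  r6, r3, #10 → r6=0x61
body[6] add  r7, r6, r5 → r7=0x61
body[7] add  r1, r0, #44 → r1=0x79
epilogue: pop r1=0xd7, sp=0xd4
r7 is caller-saved → body value

REG = 0x61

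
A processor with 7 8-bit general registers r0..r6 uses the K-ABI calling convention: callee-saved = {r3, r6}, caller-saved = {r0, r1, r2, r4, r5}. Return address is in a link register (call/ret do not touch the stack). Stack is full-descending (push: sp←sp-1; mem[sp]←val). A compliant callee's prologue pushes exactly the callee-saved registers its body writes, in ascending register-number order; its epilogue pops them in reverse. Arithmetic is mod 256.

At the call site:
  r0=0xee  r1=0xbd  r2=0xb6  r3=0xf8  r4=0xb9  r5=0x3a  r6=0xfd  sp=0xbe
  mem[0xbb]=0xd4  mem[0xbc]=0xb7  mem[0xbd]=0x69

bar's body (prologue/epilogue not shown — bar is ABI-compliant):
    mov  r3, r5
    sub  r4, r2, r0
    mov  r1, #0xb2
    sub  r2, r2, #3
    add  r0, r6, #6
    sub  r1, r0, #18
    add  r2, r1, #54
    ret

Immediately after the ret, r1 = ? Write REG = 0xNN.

prologue: push r3 → mem[0xbd]=0xf8, sp=0xbd
body[0] mov  r3, r5 → r3=0x3a
body[1] sub  r4, r2, r0 → r4=0xc8
body[2] mov  r1, #0xb2 → r1=0xb2
body[3] sub  r2, r2, #3 → r2=0xb3
body[4] add  r0, r6, #6 → r0=0x03
body[5] sub  r1, r0, #18 → r1=0xf1
body[6] add  r2, r1, #54 → r2=0x27
epilogue: pop r3=0xf8, sp=0xbe
r1 is caller-saved → body value

REG = 0xf1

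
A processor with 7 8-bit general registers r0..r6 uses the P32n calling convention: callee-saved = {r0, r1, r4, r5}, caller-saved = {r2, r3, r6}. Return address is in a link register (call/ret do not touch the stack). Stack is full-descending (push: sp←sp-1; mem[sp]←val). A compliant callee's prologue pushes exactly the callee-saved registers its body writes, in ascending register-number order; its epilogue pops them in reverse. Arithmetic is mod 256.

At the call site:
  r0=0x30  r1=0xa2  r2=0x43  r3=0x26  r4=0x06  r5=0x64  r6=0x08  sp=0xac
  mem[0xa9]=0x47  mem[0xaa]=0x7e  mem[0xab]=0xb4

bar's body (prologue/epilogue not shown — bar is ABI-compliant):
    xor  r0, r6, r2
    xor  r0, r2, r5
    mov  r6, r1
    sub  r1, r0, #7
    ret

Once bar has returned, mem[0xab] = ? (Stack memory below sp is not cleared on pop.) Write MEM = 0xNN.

MEM = 0x30

prologue: push r0 -> mem[0xab]=0x30, sp=0xab
prologue: push r1 -> mem[0xaa]=0xa2, sp=0xaa
body[0] xor  r0, r6, r2 -> r0=0x4b
body[1] xor  r0, r2, r5 -> r0=0x27
body[2] mov  r6, r1 -> r6=0xa2
body[3] sub  r1, r0, #7 -> r1=0x20
epilogue: pop r1=0xa2, sp=0xab
epilogue: pop r0=0x30, sp=0xac
prologue pushed ['r0', 'r1'] at ['0xab', '0xaa']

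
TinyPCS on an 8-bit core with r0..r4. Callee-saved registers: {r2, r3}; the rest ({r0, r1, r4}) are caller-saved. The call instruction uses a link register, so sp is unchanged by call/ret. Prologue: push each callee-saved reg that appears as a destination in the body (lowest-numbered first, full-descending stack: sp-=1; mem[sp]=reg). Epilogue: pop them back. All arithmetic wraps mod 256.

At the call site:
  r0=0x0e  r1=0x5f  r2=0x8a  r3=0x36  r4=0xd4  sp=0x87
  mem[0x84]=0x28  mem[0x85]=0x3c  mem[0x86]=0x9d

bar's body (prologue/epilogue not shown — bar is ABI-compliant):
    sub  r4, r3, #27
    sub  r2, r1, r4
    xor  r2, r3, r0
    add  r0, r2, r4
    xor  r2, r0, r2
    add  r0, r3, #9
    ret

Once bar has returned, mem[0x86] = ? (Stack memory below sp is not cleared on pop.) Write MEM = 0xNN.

prologue: push r2 → mem[0x86]=0x8a, sp=0x86
body[0] sub  r4, r3, #27 → r4=0x1b
body[1] sub  r2, r1, r4 → r2=0x44
body[2] xor  r2, r3, r0 → r2=0x38
body[3] add  r0, r2, r4 → r0=0x53
body[4] xor  r2, r0, r2 → r2=0x6b
body[5] add  r0, r3, #9 → r0=0x3f
epilogue: pop r2=0x8a, sp=0x87
prologue pushed ['r2'] at ['0x86']

MEM = 0x8a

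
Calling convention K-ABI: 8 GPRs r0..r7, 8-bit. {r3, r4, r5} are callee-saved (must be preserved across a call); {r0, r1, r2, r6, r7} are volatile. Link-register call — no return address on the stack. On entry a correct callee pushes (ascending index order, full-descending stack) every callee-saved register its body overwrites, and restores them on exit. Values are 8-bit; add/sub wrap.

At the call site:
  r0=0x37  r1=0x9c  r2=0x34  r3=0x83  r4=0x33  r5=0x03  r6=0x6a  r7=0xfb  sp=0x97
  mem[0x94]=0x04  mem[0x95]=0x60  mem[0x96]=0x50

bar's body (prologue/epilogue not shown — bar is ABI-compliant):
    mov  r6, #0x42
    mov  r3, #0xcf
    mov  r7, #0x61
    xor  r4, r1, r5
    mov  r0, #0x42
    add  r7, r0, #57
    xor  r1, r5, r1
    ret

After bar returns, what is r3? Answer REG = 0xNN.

prologue: push r3 → mem[0x96]=0x83, sp=0x96
prologue: push r4 → mem[0x95]=0x33, sp=0x95
body[0] mov  r6, #0x42 → r6=0x42
body[1] mov  r3, #0xcf → r3=0xcf
body[2] mov  r7, #0x61 → r7=0x61
body[3] xor  r4, r1, r5 → r4=0x9f
body[4] mov  r0, #0x42 → r0=0x42
body[5] add  r7, r0, #57 → r7=0x7b
body[6] xor  r1, r5, r1 → r1=0x9f
epilogue: pop r4=0x33, sp=0x96
epilogue: pop r3=0x83, sp=0x97
r3 is callee-saved → restored

REG = 0x83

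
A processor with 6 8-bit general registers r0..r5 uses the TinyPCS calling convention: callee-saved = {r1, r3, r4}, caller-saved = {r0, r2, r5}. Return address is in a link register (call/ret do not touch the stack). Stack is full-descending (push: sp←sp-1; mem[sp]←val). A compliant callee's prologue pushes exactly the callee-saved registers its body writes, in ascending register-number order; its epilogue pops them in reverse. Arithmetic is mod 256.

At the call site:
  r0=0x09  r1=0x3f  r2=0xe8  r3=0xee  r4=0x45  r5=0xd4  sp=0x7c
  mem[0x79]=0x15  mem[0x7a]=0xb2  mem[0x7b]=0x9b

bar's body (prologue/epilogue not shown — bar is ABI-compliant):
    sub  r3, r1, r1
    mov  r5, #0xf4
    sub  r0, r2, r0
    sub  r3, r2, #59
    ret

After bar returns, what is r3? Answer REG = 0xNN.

prologue: push r3 -> mem[0x7b]=0xee, sp=0x7b
body[0] sub  r3, r1, r1 -> r3=0x00
body[1] mov  r5, #0xf4 -> r5=0xf4
body[2] sub  r0, r2, r0 -> r0=0xdf
body[3] sub  r3, r2, #59 -> r3=0xad
epilogue: pop r3=0xee, sp=0x7c
r3 is callee-saved -> restored

REG = 0xee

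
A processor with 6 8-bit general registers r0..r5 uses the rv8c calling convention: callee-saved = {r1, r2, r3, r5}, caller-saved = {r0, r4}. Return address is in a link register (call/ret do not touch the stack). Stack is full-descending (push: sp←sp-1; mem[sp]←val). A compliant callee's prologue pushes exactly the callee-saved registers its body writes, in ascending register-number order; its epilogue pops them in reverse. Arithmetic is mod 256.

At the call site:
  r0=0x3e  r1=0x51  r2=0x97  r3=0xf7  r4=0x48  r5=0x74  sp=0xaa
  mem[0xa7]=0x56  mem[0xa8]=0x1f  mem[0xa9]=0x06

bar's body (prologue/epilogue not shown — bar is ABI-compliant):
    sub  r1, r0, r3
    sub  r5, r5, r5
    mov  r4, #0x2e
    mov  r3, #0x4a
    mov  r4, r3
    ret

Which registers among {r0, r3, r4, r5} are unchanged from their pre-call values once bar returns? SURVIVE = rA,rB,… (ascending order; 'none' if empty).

prologue: push r1 -> mem[0xa9]=0x51, sp=0xa9
prologue: push r3 -> mem[0xa8]=0xf7, sp=0xa8
prologue: push r5 -> mem[0xa7]=0x74, sp=0xa7
body[0] sub  r1, r0, r3 -> r1=0x47
body[1] sub  r5, r5, r5 -> r5=0x00
body[2] mov  r4, #0x2e -> r4=0x2e
body[3] mov  r3, #0x4a -> r3=0x4a
body[4] mov  r4, r3 -> r4=0x4a
epilogue: pop r5=0x74, sp=0xa8
epilogue: pop r3=0xf7, sp=0xa9
epilogue: pop r1=0x51, sp=0xaa
r0: caller-saved, written=False
r3: callee-saved, written=True
r4: caller-saved, written=True
r5: callee-saved, written=True

SURVIVE = r0,r3,r5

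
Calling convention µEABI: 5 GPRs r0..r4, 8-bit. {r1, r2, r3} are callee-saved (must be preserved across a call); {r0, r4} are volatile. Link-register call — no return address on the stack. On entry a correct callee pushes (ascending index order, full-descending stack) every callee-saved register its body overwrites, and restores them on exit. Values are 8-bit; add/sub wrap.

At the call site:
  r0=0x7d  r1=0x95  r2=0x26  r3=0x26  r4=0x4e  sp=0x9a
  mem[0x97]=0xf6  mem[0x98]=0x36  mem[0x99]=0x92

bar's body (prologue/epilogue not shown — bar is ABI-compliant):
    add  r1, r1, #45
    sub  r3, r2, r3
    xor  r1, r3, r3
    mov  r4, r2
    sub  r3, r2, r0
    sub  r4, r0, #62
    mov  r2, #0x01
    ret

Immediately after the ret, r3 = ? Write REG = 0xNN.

prologue: push r1 -> mem[0x99]=0x95, sp=0x99
prologue: push r2 -> mem[0x98]=0x26, sp=0x98
prologue: push r3 -> mem[0x97]=0x26, sp=0x97
body[0] add  r1, r1, #45 -> r1=0xc2
body[1] sub  r3, r2, r3 -> r3=0x00
body[2] xor  r1, r3, r3 -> r1=0x00
body[3] mov  r4, r2 -> r4=0x26
body[4] sub  r3, r2, r0 -> r3=0xa9
body[5] sub  r4, r0, #62 -> r4=0x3f
body[6] mov  r2, #0x01 -> r2=0x01
epilogue: pop r3=0x26, sp=0x98
epilogue: pop r2=0x26, sp=0x99
epilogue: pop r1=0x95, sp=0x9a
r3 is callee-saved -> restored

REG = 0x26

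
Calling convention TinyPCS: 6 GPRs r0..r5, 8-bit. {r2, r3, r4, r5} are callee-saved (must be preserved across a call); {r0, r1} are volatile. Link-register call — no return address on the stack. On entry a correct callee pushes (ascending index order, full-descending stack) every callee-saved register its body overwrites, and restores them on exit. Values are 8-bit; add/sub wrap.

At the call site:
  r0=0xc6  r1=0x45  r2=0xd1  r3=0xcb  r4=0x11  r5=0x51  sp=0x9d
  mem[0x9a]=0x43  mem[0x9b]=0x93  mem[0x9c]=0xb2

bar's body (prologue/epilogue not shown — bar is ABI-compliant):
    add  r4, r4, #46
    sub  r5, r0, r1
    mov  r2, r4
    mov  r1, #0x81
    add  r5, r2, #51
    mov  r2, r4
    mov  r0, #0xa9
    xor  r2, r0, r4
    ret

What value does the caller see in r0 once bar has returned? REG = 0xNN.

prologue: push r2 → mem[0x9c]=0xd1, sp=0x9c
prologue: push r4 → mem[0x9b]=0x11, sp=0x9b
prologue: push r5 → mem[0x9a]=0x51, sp=0x9a
body[0] add  r4, r4, #46 → r4=0x3f
body[1] sub  r5, r0, r1 → r5=0x81
body[2] mov  r2, r4 → r2=0x3f
body[3] mov  r1, #0x81 → r1=0x81
body[4] add  r5, r2, #51 → r5=0x72
body[5] mov  r2, r4 → r2=0x3f
body[6] mov  r0, #0xa9 → r0=0xa9
body[7] xor  r2, r0, r4 → r2=0x96
epilogue: pop r5=0x51, sp=0x9b
epilogue: pop r4=0x11, sp=0x9c
epilogue: pop r2=0xd1, sp=0x9d
r0 is caller-saved → body value

REG = 0xa9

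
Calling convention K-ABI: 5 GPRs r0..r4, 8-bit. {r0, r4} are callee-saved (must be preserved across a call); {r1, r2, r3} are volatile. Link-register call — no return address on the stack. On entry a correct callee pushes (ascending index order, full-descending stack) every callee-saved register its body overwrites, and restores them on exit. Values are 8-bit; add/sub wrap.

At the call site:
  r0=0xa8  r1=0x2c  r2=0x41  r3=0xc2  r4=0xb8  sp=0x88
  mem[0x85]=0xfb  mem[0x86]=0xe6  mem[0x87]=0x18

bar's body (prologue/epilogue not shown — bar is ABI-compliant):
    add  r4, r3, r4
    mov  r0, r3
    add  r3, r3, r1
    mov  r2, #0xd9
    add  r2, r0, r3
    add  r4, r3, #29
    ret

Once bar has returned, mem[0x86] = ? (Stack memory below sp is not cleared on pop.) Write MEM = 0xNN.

prologue: push r0 → mem[0x87]=0xa8, sp=0x87
prologue: push r4 → mem[0x86]=0xb8, sp=0x86
body[0] add  r4, r3, r4 → r4=0x7a
body[1] mov  r0, r3 → r0=0xc2
body[2] add  r3, r3, r1 → r3=0xee
body[3] mov  r2, #0xd9 → r2=0xd9
body[4] add  r2, r0, r3 → r2=0xb0
body[5] add  r4, r3, #29 → r4=0x0b
epilogue: pop r4=0xb8, sp=0x87
epilogue: pop r0=0xa8, sp=0x88
prologue pushed ['r0', 'r4'] at ['0x87', '0x86']

MEM = 0xb8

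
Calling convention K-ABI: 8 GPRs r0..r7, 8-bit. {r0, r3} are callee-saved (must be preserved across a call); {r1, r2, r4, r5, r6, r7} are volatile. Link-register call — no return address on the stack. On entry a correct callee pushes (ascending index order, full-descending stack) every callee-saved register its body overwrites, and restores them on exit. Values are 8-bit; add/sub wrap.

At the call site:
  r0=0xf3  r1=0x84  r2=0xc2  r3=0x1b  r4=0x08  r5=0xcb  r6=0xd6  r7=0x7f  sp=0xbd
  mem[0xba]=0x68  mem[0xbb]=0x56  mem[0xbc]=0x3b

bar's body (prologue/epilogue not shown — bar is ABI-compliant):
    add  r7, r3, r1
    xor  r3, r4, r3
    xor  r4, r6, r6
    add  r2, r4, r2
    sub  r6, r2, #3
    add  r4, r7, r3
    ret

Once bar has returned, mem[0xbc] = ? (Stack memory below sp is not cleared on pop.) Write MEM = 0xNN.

MEM = 0x1b

prologue: push r3 -> mem[0xbc]=0x1b, sp=0xbc
body[0] add  r7, r3, r1 -> r7=0x9f
body[1] xor  r3, r4, r3 -> r3=0x13
body[2] xor  r4, r6, r6 -> r4=0x00
body[3] add  r2, r4, r2 -> r2=0xc2
body[4] sub  r6, r2, #3 -> r6=0xbf
body[5] add  r4, r7, r3 -> r4=0xb2
epilogue: pop r3=0x1b, sp=0xbd
prologue pushed ['r3'] at ['0xbc']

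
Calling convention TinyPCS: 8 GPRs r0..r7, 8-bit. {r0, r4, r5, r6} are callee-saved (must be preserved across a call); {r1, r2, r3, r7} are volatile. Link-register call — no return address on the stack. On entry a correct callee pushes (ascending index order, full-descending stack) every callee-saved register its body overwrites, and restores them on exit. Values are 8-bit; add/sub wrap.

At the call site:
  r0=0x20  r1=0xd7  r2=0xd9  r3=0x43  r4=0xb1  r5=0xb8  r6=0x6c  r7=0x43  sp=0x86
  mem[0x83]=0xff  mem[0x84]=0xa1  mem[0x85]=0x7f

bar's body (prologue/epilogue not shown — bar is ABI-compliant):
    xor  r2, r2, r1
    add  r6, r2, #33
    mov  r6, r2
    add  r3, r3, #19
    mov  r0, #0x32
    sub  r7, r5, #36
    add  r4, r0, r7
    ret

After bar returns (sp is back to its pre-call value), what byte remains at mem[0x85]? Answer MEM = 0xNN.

MEM = 0x20

prologue: push r0 -> mem[0x85]=0x20, sp=0x85
prologue: push r4 -> mem[0x84]=0xb1, sp=0x84
prologue: push r6 -> mem[0x83]=0x6c, sp=0x83
body[0] xor  r2, r2, r1 -> r2=0x0e
body[1] add  r6, r2, #33 -> r6=0x2f
body[2] mov  r6, r2 -> r6=0x0e
body[3] add  r3, r3, #19 -> r3=0x56
body[4] mov  r0, #0x32 -> r0=0x32
body[5] sub  r7, r5, #36 -> r7=0x94
body[6] add  r4, r0, r7 -> r4=0xc6
epilogue: pop r6=0x6c, sp=0x84
epilogue: pop r4=0xb1, sp=0x85
epilogue: pop r0=0x20, sp=0x86
prologue pushed ['r0', 'r4', 'r6'] at ['0x85', '0x84', '0x83']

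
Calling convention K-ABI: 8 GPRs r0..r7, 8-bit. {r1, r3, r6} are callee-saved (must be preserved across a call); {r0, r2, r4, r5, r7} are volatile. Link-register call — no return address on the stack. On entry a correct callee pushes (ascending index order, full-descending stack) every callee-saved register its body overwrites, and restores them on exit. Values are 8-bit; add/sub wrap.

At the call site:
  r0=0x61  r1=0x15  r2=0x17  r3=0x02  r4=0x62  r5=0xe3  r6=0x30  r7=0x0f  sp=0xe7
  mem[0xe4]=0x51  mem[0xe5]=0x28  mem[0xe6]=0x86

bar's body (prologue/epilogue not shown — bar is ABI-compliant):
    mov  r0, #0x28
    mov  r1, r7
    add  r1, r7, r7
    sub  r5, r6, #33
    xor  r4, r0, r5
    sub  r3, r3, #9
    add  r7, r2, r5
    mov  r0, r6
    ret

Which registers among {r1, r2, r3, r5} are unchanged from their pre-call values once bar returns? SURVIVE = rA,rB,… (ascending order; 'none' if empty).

prologue: push r1 -> mem[0xe6]=0x15, sp=0xe6
prologue: push r3 -> mem[0xe5]=0x02, sp=0xe5
body[0] mov  r0, #0x28 -> r0=0x28
body[1] mov  r1, r7 -> r1=0x0f
body[2] add  r1, r7, r7 -> r1=0x1e
body[3] sub  r5, r6, #33 -> r5=0x0f
body[4] xor  r4, r0, r5 -> r4=0x27
body[5] sub  r3, r3, #9 -> r3=0xf9
body[6] add  r7, r2, r5 -> r7=0x26
body[7] mov  r0, r6 -> r0=0x30
epilogue: pop r3=0x02, sp=0xe6
epilogue: pop r1=0x15, sp=0xe7
r1: callee-saved, written=True
r2: caller-saved, written=False
r3: callee-saved, written=True
r5: caller-saved, written=True

SURVIVE = r1,r2,r3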